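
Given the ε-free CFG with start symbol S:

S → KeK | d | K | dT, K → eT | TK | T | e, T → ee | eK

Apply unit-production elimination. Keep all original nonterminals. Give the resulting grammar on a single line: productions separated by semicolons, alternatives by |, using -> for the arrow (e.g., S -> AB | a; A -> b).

Unit productions: K->T, S->K.
Unit pairs (A ⇒* B via units): (K,T), (S,K), (S,T).
S: inherits non-unit rules of {K, S, T} → KeK | TK | d | dT | e | eK | eT | ee.
K: inherits non-unit rules of {K, T} → TK | e | eK | eT | ee.
T: inherits non-unit rules of {T} → eK | ee.

S -> d | e | TK | dT | eK | eT | ee | KeK; K -> e | TK | eK | eT | ee; T -> eK | ee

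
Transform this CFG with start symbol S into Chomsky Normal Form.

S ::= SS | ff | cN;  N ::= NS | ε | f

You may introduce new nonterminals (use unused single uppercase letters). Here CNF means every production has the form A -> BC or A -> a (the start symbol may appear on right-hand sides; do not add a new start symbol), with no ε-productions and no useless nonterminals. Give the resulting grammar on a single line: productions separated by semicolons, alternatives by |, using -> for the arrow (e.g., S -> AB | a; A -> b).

S -> c | AN | BB | SS; A -> c; B -> f; N -> c | f | AN | BB | NS | SS

Nullable: {N}; after ε-elimination: S -> c | SS | cN | ff; N -> S | f | NS.
After unit-elimination: S -> c | SS | cN | ff; N -> c | f | NS | SS | cN | ff.
TERM: introduce A -> c, B -> f and substitute in every rule of length ≥2.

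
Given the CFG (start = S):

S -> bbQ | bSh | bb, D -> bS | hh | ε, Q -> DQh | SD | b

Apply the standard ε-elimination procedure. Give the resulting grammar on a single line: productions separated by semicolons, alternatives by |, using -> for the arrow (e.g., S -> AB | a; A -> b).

Nullable set: {D}.
Drop D -> ε.
Q -> DQh: D nullable, giving DQh | Qh.
Q -> SD: D nullable, giving S | SD.
Unchanged (no nullable symbols): S -> bSh; S -> bb; S -> bbQ; D -> bS; D -> hh; Q -> b.

S -> bb | bSh | bbQ; D -> bS | hh; Q -> S | b | Qh | SD | DQh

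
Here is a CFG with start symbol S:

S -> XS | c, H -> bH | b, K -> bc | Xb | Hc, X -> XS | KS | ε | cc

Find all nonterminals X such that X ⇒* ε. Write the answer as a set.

{X}

Directly nullable (have an ε-rule): {X}.
Not nullable: H, K, S — each has a terminal in every rule's right-hand side or depends on a non-nullable symbol.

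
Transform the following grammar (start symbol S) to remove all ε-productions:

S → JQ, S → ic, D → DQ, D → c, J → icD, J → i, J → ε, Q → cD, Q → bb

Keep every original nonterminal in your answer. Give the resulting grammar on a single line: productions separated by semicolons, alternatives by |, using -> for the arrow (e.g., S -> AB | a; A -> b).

S -> Q | JQ | ic; D -> c | DQ; J -> i | icD; Q -> bb | cD

Nullable set: {J}.
S -> JQ: J nullable, giving JQ | Q.
Drop J -> ε.
Unchanged (no nullable symbols): S -> ic; D -> DQ; D -> c; J -> i; J -> icD; Q -> bb; Q -> cD.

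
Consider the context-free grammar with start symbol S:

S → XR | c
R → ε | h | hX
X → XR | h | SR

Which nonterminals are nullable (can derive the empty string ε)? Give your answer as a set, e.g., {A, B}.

Directly nullable (have an ε-rule): {R}.
Not nullable: S, X — each has a terminal in every rule's right-hand side or depends on a non-nullable symbol.

{R}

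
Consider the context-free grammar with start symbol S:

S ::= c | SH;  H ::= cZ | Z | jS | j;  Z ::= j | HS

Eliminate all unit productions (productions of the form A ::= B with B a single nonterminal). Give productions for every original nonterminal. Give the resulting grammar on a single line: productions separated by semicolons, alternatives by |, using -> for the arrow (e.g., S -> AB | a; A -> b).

Unit productions: H->Z.
Unit pairs (A ⇒* B via units): (H,Z).
S: inherits non-unit rules of {S} → SH | c.
H: inherits non-unit rules of {H, Z} → HS | cZ | j | jS.
Z: inherits non-unit rules of {Z} → HS | j.

S -> c | SH; H -> j | HS | cZ | jS; Z -> j | HS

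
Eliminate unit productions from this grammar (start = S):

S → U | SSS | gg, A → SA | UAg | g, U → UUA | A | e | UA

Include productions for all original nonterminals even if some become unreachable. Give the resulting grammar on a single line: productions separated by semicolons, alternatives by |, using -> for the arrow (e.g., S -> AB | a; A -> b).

S -> e | g | SA | UA | gg | SSS | UAg | UUA; A -> g | SA | UAg; U -> e | g | SA | UA | UAg | UUA

Unit productions: S->U, U->A.
Unit pairs (A ⇒* B via units): (S,A), (S,U), (U,A).
S: inherits non-unit rules of {A, S, U} → SA | SSS | UA | UAg | UUA | e | g | gg.
A: inherits non-unit rules of {A} → SA | UAg | g.
U: inherits non-unit rules of {A, U} → SA | UA | UAg | UUA | e | g.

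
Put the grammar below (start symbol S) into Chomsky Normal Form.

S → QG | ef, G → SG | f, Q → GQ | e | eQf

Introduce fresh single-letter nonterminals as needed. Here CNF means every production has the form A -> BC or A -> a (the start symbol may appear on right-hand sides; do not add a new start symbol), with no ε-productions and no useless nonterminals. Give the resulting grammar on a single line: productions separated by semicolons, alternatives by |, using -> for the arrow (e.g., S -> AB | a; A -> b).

No ε-productions.
No unit productions to eliminate.
TERM: introduce A -> e, B -> f and substitute in every rule of length ≥2.
BIN: Q -> AQB becomes Q -> AC, C -> QB.

S -> AB | QG; A -> e; B -> f; C -> QB; G -> f | SG; Q -> e | AC | GQ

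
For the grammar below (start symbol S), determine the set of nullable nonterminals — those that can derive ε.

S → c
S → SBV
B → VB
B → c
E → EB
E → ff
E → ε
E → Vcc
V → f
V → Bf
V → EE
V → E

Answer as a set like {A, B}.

{E, V}

Directly nullable (have an ε-rule): {E}.
V is nullable via V -> E (every symbol on the right is already known nullable).
Not nullable: B, S — each has a terminal in every rule's right-hand side or depends on a non-nullable symbol.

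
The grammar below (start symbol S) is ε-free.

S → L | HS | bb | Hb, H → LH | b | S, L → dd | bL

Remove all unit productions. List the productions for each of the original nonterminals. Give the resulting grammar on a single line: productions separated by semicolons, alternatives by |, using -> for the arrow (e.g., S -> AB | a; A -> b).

S -> HS | Hb | bL | bb | dd; H -> b | HS | Hb | LH | bL | bb | dd; L -> bL | dd

Unit productions: H->S, S->L.
Unit pairs (A ⇒* B via units): (H,L), (H,S), (S,L).
S: inherits non-unit rules of {L, S} → HS | Hb | bL | bb | dd.
H: inherits non-unit rules of {H, L, S} → HS | Hb | LH | b | bL | bb | dd.
L: inherits non-unit rules of {L} → bL | dd.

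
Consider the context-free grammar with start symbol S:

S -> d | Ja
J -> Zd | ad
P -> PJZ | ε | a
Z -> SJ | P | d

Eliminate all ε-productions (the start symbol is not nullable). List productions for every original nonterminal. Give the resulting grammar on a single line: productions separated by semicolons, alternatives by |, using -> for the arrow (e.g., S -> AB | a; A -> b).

S -> d | Ja; J -> d | Zd | ad; P -> J | a | JZ | PJ | PJZ; Z -> P | d | SJ

Nullable set: {P, Z}.
J -> Zd: Z nullable, giving Zd | d.
Drop P -> ε.
P -> PJZ: P, Z nullable, giving J | JZ | PJ | PJZ.
Z -> P: P nullable, giving P.
Unchanged (no nullable symbols): S -> Ja; S -> d; J -> ad; P -> a; Z -> SJ; Z -> d.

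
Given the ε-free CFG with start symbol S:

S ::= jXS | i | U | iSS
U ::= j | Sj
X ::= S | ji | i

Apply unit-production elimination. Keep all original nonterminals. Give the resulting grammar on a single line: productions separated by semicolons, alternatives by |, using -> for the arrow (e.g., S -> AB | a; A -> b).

Unit productions: S->U, X->S.
Unit pairs (A ⇒* B via units): (S,U), (X,S), (X,U).
S: inherits non-unit rules of {S, U} → Sj | i | iSS | j | jXS.
U: inherits non-unit rules of {U} → Sj | j.
X: inherits non-unit rules of {S, U, X} → Sj | i | iSS | j | jXS | ji.

S -> i | j | Sj | iSS | jXS; U -> j | Sj; X -> i | j | Sj | ji | iSS | jXS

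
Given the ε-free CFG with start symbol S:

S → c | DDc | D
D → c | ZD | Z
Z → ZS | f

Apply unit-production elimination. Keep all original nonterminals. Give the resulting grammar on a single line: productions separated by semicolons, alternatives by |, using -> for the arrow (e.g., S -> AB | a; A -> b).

Unit productions: D->Z, S->D.
Unit pairs (A ⇒* B via units): (D,Z), (S,D), (S,Z).
S: inherits non-unit rules of {D, S, Z} → DDc | ZD | ZS | c | f.
D: inherits non-unit rules of {D, Z} → ZD | ZS | c | f.
Z: inherits non-unit rules of {Z} → ZS | f.

S -> c | f | ZD | ZS | DDc; D -> c | f | ZD | ZS; Z -> f | ZS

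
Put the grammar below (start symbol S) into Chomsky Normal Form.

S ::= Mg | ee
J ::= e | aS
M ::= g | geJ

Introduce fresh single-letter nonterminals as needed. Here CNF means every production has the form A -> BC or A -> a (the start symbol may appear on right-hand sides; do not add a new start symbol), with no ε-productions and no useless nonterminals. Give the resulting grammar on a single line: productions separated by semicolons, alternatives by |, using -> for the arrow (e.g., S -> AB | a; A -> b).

No ε-productions.
No unit productions to eliminate.
TERM: introduce A -> a, C -> e, B -> g and substitute in every rule of length ≥2.
BIN: M -> BCJ becomes M -> BD, D -> CJ.

S -> CC | MB; A -> a; B -> g; C -> e; D -> CJ; J -> e | AS; M -> g | BD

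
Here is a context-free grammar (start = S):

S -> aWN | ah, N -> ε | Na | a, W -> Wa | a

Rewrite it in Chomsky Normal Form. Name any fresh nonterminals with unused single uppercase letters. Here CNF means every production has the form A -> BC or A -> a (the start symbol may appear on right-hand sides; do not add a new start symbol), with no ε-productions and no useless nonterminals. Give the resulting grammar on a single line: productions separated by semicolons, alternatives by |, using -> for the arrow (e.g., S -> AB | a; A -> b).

Nullable: {N}; after ε-elimination: S -> aW | ah | aWN; N -> a | Na; W -> a | Wa.
No unit productions to eliminate.
TERM: introduce A -> a, B -> h and substitute in every rule of length ≥2.
BIN: S -> AWN becomes S -> AC, C -> WN.

S -> AB | AC | AW; A -> a; B -> h; C -> WN; N -> a | NA; W -> a | WA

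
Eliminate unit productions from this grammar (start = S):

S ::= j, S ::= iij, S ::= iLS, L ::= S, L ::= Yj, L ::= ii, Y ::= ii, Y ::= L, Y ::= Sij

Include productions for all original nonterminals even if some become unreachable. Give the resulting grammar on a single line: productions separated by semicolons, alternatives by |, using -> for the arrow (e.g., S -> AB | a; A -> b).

Unit productions: L->S, Y->L.
Unit pairs (A ⇒* B via units): (L,S), (Y,L), (Y,S).
S: inherits non-unit rules of {S} → iLS | iij | j.
L: inherits non-unit rules of {L, S} → Yj | iLS | ii | iij | j.
Y: inherits non-unit rules of {L, S, Y} → Sij | Yj | iLS | ii | iij | j.

S -> j | iLS | iij; L -> j | Yj | ii | iLS | iij; Y -> j | Yj | ii | Sij | iLS | iij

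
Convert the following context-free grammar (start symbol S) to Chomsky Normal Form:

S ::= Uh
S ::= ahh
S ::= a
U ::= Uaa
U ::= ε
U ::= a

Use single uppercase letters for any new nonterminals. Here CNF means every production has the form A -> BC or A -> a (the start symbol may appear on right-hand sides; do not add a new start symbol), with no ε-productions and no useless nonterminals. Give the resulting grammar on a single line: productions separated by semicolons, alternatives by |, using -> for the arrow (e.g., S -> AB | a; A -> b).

S -> a | h | BC | UA; A -> h; B -> a; C -> AA; D -> BB; U -> a | BB | UD

Nullable: {U}; after ε-elimination: S -> a | h | Uh | ahh; U -> a | aa | Uaa.
No unit productions to eliminate.
TERM: introduce B -> a, A -> h and substitute in every rule of length ≥2.
BIN: S -> BAA becomes S -> BC, C -> AA; U -> UBB becomes U -> UD, D -> BB.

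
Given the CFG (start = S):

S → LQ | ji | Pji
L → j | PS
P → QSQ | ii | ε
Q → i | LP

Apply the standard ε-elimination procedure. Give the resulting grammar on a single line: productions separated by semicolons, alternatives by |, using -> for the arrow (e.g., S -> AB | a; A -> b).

Nullable set: {P}.
S -> Pji: P nullable, giving Pji | ji.
L -> PS: P nullable, giving PS | S.
Drop P -> ε.
Q -> LP: P nullable, giving L | LP.
Unchanged (no nullable symbols): S -> LQ; S -> ji; L -> j; P -> QSQ; P -> ii; Q -> i.

S -> LQ | ji | Pji; L -> S | j | PS; P -> ii | QSQ; Q -> L | i | LP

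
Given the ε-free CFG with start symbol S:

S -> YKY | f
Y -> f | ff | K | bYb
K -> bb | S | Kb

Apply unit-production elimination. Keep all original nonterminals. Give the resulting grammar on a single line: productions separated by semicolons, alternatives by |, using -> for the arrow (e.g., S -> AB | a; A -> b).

Unit productions: K->S, Y->K.
Unit pairs (A ⇒* B via units): (K,S), (Y,K), (Y,S).
S: inherits non-unit rules of {S} → YKY | f.
K: inherits non-unit rules of {K, S} → Kb | YKY | bb | f.
Y: inherits non-unit rules of {K, S, Y} → Kb | YKY | bYb | bb | f | ff.

S -> f | YKY; K -> f | Kb | bb | YKY; Y -> f | Kb | bb | ff | YKY | bYb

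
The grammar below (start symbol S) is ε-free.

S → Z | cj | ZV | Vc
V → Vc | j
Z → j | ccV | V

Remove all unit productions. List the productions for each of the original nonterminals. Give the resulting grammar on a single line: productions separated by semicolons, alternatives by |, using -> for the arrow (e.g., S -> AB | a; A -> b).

Unit productions: S->Z, Z->V.
Unit pairs (A ⇒* B via units): (S,V), (S,Z), (Z,V).
S: inherits non-unit rules of {S, V, Z} → Vc | ZV | ccV | cj | j.
V: inherits non-unit rules of {V} → Vc | j.
Z: inherits non-unit rules of {V, Z} → Vc | ccV | j.

S -> j | Vc | ZV | cj | ccV; V -> j | Vc; Z -> j | Vc | ccV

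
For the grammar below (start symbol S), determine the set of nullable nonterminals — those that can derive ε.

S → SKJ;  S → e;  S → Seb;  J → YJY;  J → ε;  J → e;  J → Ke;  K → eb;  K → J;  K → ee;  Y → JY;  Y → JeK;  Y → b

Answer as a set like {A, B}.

{J, K}

Directly nullable (have an ε-rule): {J}.
K is nullable via K -> J (every symbol on the right is already known nullable).
Not nullable: S, Y — each has a terminal in every rule's right-hand side or depends on a non-nullable symbol.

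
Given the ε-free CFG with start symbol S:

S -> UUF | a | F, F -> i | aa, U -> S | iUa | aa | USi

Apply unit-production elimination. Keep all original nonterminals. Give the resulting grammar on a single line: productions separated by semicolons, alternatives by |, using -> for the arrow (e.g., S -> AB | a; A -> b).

S -> a | i | aa | UUF; F -> i | aa; U -> a | i | aa | USi | UUF | iUa

Unit productions: S->F, U->S.
Unit pairs (A ⇒* B via units): (S,F), (U,F), (U,S).
S: inherits non-unit rules of {F, S} → UUF | a | aa | i.
F: inherits non-unit rules of {F} → aa | i.
U: inherits non-unit rules of {F, S, U} → USi | UUF | a | aa | i | iUa.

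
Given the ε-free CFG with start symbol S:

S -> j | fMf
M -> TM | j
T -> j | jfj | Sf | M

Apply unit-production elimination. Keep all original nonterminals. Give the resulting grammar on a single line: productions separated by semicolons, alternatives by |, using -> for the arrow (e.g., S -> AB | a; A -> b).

Unit productions: T->M.
Unit pairs (A ⇒* B via units): (T,M).
S: inherits non-unit rules of {S} → fMf | j.
M: inherits non-unit rules of {M} → TM | j.
T: inherits non-unit rules of {M, T} → Sf | TM | j | jfj.

S -> j | fMf; M -> j | TM; T -> j | Sf | TM | jfj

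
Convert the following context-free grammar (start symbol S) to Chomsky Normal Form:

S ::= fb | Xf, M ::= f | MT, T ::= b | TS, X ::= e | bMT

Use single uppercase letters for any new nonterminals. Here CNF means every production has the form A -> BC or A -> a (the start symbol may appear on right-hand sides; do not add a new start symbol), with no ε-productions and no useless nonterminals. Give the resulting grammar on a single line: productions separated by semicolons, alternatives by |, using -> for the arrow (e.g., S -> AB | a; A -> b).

S -> AB | XA; A -> f; B -> b; C -> MT; M -> f | MT; T -> b | TS; X -> e | BC

No ε-productions.
No unit productions to eliminate.
TERM: introduce B -> b, A -> f and substitute in every rule of length ≥2.
BIN: X -> BMT becomes X -> BC, C -> MT.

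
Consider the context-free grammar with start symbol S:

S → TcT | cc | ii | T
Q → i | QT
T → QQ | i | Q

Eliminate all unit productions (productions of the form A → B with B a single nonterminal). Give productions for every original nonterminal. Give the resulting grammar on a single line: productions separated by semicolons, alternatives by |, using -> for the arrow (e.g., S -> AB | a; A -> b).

S -> i | QQ | QT | cc | ii | TcT; Q -> i | QT; T -> i | QQ | QT

Unit productions: S->T, T->Q.
Unit pairs (A ⇒* B via units): (S,Q), (S,T), (T,Q).
S: inherits non-unit rules of {Q, S, T} → QQ | QT | TcT | cc | i | ii.
Q: inherits non-unit rules of {Q} → QT | i.
T: inherits non-unit rules of {Q, T} → QQ | QT | i.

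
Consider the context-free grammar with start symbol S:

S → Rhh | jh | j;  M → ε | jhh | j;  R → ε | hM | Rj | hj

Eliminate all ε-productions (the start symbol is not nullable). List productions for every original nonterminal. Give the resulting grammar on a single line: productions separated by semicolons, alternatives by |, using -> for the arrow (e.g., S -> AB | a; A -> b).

Nullable set: {M, R}.
S -> Rhh: R nullable, giving Rhh | hh.
Drop M -> ε.
Drop R -> ε.
R -> Rj: R nullable, giving Rj | j.
R -> hM: M nullable, giving h | hM.
Unchanged (no nullable symbols): S -> j; S -> jh; M -> j; M -> jhh; R -> hj.

S -> j | hh | jh | Rhh; M -> j | jhh; R -> h | j | Rj | hM | hj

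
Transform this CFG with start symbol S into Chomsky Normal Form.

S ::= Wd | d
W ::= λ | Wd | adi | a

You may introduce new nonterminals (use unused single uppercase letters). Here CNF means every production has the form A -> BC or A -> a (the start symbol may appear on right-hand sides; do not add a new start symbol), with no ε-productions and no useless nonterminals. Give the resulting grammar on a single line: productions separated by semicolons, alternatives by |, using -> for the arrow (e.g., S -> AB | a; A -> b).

Nullable: {W}; after ε-elimination: S -> d | Wd; W -> a | d | Wd | adi.
No unit productions to eliminate.
TERM: introduce B -> a, A -> d, C -> i and substitute in every rule of length ≥2.
BIN: W -> BAC becomes W -> BD, D -> AC.

S -> d | WA; A -> d; B -> a; C -> i; D -> AC; W -> a | d | BD | WA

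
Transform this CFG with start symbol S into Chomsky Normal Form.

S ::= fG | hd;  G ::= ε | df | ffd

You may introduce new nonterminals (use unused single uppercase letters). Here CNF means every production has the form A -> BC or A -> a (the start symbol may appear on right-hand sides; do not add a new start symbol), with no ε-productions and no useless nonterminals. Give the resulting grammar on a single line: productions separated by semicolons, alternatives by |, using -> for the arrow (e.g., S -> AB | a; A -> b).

Nullable: {G}; after ε-elimination: S -> f | fG | hd; G -> df | ffd.
No unit productions to eliminate.
TERM: introduce A -> d, B -> f, C -> h and substitute in every rule of length ≥2.
BIN: G -> BBA becomes G -> BD, D -> BA.

S -> f | BG | CA; A -> d; B -> f; C -> h; D -> BA; G -> AB | BD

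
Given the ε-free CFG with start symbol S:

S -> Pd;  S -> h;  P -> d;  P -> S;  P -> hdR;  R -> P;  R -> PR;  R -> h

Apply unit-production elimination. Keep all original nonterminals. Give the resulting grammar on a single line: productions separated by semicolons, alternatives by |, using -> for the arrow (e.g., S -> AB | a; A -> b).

S -> h | Pd; P -> d | h | Pd | hdR; R -> d | h | PR | Pd | hdR

Unit productions: P->S, R->P.
Unit pairs (A ⇒* B via units): (P,S), (R,P), (R,S).
S: inherits non-unit rules of {S} → Pd | h.
P: inherits non-unit rules of {P, S} → Pd | d | h | hdR.
R: inherits non-unit rules of {P, R, S} → PR | Pd | d | h | hdR.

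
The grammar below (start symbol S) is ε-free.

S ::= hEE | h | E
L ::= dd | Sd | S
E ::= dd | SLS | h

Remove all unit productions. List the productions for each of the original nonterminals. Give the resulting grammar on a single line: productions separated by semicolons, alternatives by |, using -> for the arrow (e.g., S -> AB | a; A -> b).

S -> h | dd | SLS | hEE; E -> h | dd | SLS; L -> h | Sd | dd | SLS | hEE

Unit productions: L->S, S->E.
Unit pairs (A ⇒* B via units): (L,E), (L,S), (S,E).
S: inherits non-unit rules of {E, S} → SLS | dd | h | hEE.
E: inherits non-unit rules of {E} → SLS | dd | h.
L: inherits non-unit rules of {E, L, S} → SLS | Sd | dd | h | hEE.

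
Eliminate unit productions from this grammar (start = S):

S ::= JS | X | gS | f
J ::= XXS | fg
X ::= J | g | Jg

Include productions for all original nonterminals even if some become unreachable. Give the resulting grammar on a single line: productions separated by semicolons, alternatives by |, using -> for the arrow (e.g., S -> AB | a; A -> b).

S -> f | g | JS | Jg | fg | gS | XXS; J -> fg | XXS; X -> g | Jg | fg | XXS

Unit productions: S->X, X->J.
Unit pairs (A ⇒* B via units): (S,J), (S,X), (X,J).
S: inherits non-unit rules of {J, S, X} → JS | Jg | XXS | f | fg | g | gS.
J: inherits non-unit rules of {J} → XXS | fg.
X: inherits non-unit rules of {J, X} → Jg | XXS | fg | g.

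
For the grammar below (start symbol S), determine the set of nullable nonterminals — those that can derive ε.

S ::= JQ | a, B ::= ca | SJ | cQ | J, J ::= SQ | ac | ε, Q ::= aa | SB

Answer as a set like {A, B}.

Directly nullable (have an ε-rule): {J}.
B is nullable via B -> J (every symbol on the right is already known nullable).
Not nullable: Q, S — each has a terminal in every rule's right-hand side or depends on a non-nullable symbol.

{B, J}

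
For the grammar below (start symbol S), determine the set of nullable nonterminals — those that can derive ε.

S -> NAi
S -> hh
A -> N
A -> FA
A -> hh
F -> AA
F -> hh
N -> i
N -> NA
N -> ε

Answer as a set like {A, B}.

{A, F, N}

Directly nullable (have an ε-rule): {N}.
A is nullable via A -> N (every symbol on the right is already known nullable).
F is nullable via F -> AA (every symbol on the right is already known nullable).
Not nullable: S — each has a terminal in every rule's right-hand side or depends on a non-nullable symbol.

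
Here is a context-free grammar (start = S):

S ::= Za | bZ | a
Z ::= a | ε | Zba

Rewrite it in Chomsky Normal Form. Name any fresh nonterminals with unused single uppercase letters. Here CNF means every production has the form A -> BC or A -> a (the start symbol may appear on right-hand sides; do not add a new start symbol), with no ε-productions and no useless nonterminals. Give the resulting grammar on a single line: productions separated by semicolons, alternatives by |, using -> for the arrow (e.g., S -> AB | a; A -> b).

Nullable: {Z}; after ε-elimination: S -> a | b | Za | bZ; Z -> a | ba | Zba.
No unit productions to eliminate.
TERM: introduce A -> a, B -> b and substitute in every rule of length ≥2.
BIN: Z -> ZBA becomes Z -> ZC, C -> BA.

S -> a | b | BZ | ZA; A -> a; B -> b; C -> BA; Z -> a | BA | ZC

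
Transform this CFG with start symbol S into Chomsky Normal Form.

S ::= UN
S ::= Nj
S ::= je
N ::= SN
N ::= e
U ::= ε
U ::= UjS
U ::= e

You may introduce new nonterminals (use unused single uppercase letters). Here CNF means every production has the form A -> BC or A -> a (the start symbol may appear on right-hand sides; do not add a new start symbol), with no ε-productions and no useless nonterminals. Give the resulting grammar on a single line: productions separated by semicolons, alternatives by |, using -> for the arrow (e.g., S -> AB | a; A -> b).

Nullable: {U}; after ε-elimination: S -> N | Nj | UN | je; N -> e | SN; U -> e | jS | UjS.
After unit-elimination: S -> e | Nj | SN | UN | je; N -> e | SN; U -> e | jS | UjS.
TERM: introduce B -> e, A -> j and substitute in every rule of length ≥2.
BIN: U -> UAS becomes U -> UC, C -> AS.

S -> e | AB | NA | SN | UN; A -> j; B -> e; C -> AS; N -> e | SN; U -> e | AS | UC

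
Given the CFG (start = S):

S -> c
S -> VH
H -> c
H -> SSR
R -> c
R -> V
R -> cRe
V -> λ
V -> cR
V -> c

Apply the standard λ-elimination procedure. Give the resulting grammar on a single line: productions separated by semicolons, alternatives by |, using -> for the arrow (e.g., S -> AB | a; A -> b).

S -> H | c | VH; H -> c | SS | SSR; R -> V | c | ce | cRe; V -> c | cR

Nullable set: {R, V}.
S -> VH: V nullable, giving H | VH.
H -> SSR: R nullable, giving SS | SSR.
R -> V: V nullable, giving V.
R -> cRe: R nullable, giving cRe | ce.
Drop V -> λ.
V -> cR: R nullable, giving c | cR.
Unchanged (no nullable symbols): S -> c; H -> c; R -> c; V -> c.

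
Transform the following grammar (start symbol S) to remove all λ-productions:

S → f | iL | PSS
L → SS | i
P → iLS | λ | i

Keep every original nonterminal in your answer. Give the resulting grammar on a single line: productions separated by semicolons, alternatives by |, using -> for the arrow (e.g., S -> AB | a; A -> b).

S -> f | SS | iL | PSS; L -> i | SS; P -> i | iLS

Nullable set: {P}.
S -> PSS: P nullable, giving PSS | SS.
Drop P -> λ.
Unchanged (no nullable symbols): S -> f; S -> iL; L -> SS; L -> i; P -> i; P -> iLS.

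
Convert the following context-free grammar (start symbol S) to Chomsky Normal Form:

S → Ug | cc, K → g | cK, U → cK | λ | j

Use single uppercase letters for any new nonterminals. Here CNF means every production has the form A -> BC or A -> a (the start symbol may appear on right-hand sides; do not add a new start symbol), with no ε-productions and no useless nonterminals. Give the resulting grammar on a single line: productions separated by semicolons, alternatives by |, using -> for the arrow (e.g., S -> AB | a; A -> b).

Nullable: {U}; after ε-elimination: S -> g | Ug | cc; K -> g | cK; U -> j | cK.
No unit productions to eliminate.
TERM: introduce A -> c, B -> g and substitute in every rule of length ≥2.

S -> g | AA | UB; A -> c; B -> g; K -> g | AK; U -> j | AK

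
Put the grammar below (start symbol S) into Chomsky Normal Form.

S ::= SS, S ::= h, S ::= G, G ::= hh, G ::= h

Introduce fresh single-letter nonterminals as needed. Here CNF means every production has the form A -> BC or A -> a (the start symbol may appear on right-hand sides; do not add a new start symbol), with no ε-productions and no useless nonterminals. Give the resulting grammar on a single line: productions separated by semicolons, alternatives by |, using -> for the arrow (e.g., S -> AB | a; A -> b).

No ε-productions.
After unit-elimination: S -> h | SS | hh; G -> h | hh.
TERM: introduce A -> h and substitute in every rule of length ≥2.
Drop unreachable/unproductive: G.

S -> h | AA | SS; A -> h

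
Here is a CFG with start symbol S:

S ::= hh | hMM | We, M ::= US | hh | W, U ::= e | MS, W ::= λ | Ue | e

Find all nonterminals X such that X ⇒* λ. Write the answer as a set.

{M, W}

Directly nullable (have an ε-rule): {W}.
M is nullable via M -> W (every symbol on the right is already known nullable).
Not nullable: S, U — each has a terminal in every rule's right-hand side or depends on a non-nullable symbol.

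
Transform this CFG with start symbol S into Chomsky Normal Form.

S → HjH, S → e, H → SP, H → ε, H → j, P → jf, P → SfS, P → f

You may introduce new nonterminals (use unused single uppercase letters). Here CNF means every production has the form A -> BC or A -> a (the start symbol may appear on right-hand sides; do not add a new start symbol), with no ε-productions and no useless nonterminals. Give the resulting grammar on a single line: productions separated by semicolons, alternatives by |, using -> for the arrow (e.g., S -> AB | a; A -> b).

S -> e | j | BH | HB | HD; A -> f; B -> j; C -> AS; D -> BH; H -> j | SP; P -> f | BA | SC

Nullable: {H}; after ε-elimination: S -> e | j | Hj | jH | HjH; H -> j | SP; P -> f | jf | SfS.
No unit productions to eliminate.
TERM: introduce A -> f, B -> j and substitute in every rule of length ≥2.
BIN: P -> SAS becomes P -> SC, C -> AS; S -> HBH becomes S -> HD, D -> BH.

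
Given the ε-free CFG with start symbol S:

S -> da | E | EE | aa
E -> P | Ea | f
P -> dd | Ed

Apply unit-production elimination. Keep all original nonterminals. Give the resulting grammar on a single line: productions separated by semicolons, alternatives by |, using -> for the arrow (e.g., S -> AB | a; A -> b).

Unit productions: E->P, S->E.
Unit pairs (A ⇒* B via units): (E,P), (S,E), (S,P).
S: inherits non-unit rules of {E, P, S} → EE | Ea | Ed | aa | da | dd | f.
E: inherits non-unit rules of {E, P} → Ea | Ed | dd | f.
P: inherits non-unit rules of {P} → Ed | dd.

S -> f | EE | Ea | Ed | aa | da | dd; E -> f | Ea | Ed | dd; P -> Ed | dd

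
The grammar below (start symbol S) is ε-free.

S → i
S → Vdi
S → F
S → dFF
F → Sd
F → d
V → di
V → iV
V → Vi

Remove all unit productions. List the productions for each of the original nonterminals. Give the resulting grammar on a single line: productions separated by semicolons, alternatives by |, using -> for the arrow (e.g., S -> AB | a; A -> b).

S -> d | i | Sd | Vdi | dFF; F -> d | Sd; V -> Vi | di | iV

Unit productions: S->F.
Unit pairs (A ⇒* B via units): (S,F).
S: inherits non-unit rules of {F, S} → Sd | Vdi | d | dFF | i.
F: inherits non-unit rules of {F} → Sd | d.
V: inherits non-unit rules of {V} → Vi | di | iV.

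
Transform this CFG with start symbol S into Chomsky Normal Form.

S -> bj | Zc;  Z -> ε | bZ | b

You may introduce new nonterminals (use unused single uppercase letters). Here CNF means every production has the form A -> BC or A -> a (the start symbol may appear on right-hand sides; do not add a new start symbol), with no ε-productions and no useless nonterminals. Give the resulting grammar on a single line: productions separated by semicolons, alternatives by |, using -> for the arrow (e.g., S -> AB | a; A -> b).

Nullable: {Z}; after ε-elimination: S -> c | Zc | bj; Z -> b | bZ.
No unit productions to eliminate.
TERM: introduce B -> b, A -> c, C -> j and substitute in every rule of length ≥2.

S -> c | BC | ZA; A -> c; B -> b; C -> j; Z -> b | BZ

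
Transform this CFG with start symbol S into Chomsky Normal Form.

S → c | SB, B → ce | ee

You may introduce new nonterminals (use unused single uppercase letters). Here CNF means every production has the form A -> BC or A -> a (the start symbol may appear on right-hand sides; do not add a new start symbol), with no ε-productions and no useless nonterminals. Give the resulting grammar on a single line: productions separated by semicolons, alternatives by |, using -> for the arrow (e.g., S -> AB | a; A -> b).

No ε-productions.
No unit productions to eliminate.
TERM: introduce A -> c, C -> e and substitute in every rule of length ≥2.

S -> c | SB; A -> c; B -> AC | CC; C -> e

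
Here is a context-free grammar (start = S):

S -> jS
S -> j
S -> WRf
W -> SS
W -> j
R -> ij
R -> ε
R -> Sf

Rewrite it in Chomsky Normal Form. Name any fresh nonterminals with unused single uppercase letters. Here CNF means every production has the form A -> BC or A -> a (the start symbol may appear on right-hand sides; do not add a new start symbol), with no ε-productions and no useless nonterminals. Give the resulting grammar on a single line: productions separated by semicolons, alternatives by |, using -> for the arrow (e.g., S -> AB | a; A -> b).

Nullable: {R}; after ε-elimination: S -> j | Wf | jS | WRf; R -> Sf | ij; W -> j | SS.
No unit productions to eliminate.
TERM: introduce A -> f, B -> i, C -> j and substitute in every rule of length ≥2.
BIN: S -> WRA becomes S -> WD, D -> RA.

S -> j | CS | WA | WD; A -> f; B -> i; C -> j; D -> RA; R -> BC | SA; W -> j | SS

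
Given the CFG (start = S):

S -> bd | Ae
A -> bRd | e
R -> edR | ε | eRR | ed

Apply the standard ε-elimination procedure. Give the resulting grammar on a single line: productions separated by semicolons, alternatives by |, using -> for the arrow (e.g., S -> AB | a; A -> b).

S -> Ae | bd; A -> e | bd | bRd; R -> e | eR | ed | eRR | edR

Nullable set: {R}.
A -> bRd: R nullable, giving bRd | bd.
Drop R -> ε.
R -> eRR: R, R nullable, giving e | eR | eRR.
R -> edR: R nullable, giving ed | edR.
Unchanged (no nullable symbols): S -> Ae; S -> bd; A -> e; R -> ed.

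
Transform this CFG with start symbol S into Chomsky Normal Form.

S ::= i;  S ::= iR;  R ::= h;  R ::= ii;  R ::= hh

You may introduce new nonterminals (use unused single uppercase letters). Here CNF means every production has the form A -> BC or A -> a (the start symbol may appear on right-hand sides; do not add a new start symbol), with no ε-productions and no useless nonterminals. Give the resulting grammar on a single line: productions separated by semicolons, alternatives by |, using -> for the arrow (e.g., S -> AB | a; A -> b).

S -> i | BR; A -> h; B -> i; R -> h | AA | BB

No ε-productions.
No unit productions to eliminate.
TERM: introduce A -> h, B -> i and substitute in every rule of length ≥2.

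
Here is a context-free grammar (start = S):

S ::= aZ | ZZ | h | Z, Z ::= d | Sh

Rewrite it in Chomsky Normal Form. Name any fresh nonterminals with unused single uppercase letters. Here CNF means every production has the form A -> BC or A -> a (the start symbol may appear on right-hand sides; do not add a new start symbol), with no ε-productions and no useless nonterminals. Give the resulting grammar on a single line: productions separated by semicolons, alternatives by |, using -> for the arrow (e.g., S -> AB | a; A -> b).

S -> d | h | BZ | SA | ZZ; A -> h; B -> a; Z -> d | SA

No ε-productions.
After unit-elimination: S -> d | h | Sh | ZZ | aZ; Z -> d | Sh.
TERM: introduce B -> a, A -> h and substitute in every rule of length ≥2.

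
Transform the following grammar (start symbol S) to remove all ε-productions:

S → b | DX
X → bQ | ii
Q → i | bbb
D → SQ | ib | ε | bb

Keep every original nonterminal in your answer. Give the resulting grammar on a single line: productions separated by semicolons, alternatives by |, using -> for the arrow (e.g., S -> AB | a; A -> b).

Nullable set: {D}.
S -> DX: D nullable, giving DX | X.
Drop D -> ε.
Unchanged (no nullable symbols): S -> b; D -> SQ; D -> bb; D -> ib; Q -> bbb; Q -> i; X -> bQ; X -> ii.

S -> X | b | DX; D -> SQ | bb | ib; Q -> i | bbb; X -> bQ | ii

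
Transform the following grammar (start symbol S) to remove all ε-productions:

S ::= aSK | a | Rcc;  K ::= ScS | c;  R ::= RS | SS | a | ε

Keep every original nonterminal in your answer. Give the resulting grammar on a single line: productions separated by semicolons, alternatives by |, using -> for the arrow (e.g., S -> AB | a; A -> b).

Nullable set: {R}.
S -> Rcc: R nullable, giving Rcc | cc.
Drop R -> ε.
R -> RS: R nullable, giving RS | S.
Unchanged (no nullable symbols): S -> a; S -> aSK; K -> ScS; K -> c; R -> SS; R -> a.

S -> a | cc | Rcc | aSK; K -> c | ScS; R -> S | a | RS | SS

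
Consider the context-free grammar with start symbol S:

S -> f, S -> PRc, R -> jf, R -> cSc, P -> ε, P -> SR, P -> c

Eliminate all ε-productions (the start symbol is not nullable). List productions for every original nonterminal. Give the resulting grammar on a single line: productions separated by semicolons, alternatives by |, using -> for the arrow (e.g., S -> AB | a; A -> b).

Nullable set: {P}.
S -> PRc: P nullable, giving PRc | Rc.
Drop P -> ε.
Unchanged (no nullable symbols): S -> f; P -> SR; P -> c; R -> cSc; R -> jf.

S -> f | Rc | PRc; P -> c | SR; R -> jf | cSc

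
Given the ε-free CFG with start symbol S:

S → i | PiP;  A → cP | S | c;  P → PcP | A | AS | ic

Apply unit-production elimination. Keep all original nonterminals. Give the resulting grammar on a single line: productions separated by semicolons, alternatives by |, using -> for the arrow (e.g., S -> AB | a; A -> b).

S -> i | PiP; A -> c | i | cP | PiP; P -> c | i | AS | cP | ic | PcP | PiP

Unit productions: A->S, P->A.
Unit pairs (A ⇒* B via units): (A,S), (P,A), (P,S).
S: inherits non-unit rules of {S} → PiP | i.
A: inherits non-unit rules of {A, S} → PiP | c | cP | i.
P: inherits non-unit rules of {A, P, S} → AS | PcP | PiP | c | cP | i | ic.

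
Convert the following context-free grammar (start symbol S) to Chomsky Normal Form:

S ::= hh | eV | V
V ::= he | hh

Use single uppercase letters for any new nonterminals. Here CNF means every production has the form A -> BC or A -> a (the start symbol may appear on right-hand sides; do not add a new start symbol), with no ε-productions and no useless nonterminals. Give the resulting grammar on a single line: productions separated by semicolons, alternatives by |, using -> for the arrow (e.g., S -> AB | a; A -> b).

S -> AV | BA | BB; A -> e; B -> h; V -> BA | BB

No ε-productions.
After unit-elimination: S -> eV | he | hh; V -> he | hh.
TERM: introduce A -> e, B -> h and substitute in every rule of length ≥2.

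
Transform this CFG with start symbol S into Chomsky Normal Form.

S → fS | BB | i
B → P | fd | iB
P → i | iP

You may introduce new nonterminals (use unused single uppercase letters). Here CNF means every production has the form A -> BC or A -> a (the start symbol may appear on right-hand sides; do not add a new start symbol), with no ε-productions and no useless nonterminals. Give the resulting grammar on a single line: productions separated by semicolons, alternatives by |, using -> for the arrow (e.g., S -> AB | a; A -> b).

No ε-productions.
After unit-elimination: S -> i | BB | fS; B -> i | fd | iB | iP; P -> i | iP.
TERM: introduce C -> d, A -> f, D -> i and substitute in every rule of length ≥2.

S -> i | AS | BB; A -> f; B -> i | AC | DB | DP; C -> d; D -> i; P -> i | DP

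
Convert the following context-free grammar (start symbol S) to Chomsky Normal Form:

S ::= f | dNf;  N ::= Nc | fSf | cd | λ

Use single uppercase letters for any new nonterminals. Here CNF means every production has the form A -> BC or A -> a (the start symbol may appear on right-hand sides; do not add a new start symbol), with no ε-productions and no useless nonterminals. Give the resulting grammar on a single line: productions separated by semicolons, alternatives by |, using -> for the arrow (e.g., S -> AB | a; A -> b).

Nullable: {N}; after ε-elimination: S -> f | df | dNf; N -> c | Nc | cd | fSf.
No unit productions to eliminate.
TERM: introduce A -> c, B -> d, C -> f and substitute in every rule of length ≥2.
BIN: N -> CSC becomes N -> CD, D -> SC; S -> BNC becomes S -> BE, E -> NC.

S -> f | BC | BE; A -> c; B -> d; C -> f; D -> SC; E -> NC; N -> c | AB | CD | NA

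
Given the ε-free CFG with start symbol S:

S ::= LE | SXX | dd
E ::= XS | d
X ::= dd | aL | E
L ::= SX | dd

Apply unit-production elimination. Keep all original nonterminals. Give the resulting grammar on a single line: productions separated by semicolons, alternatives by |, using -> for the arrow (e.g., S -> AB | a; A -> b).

S -> LE | dd | SXX; E -> d | XS; L -> SX | dd; X -> d | XS | aL | dd

Unit productions: X->E.
Unit pairs (A ⇒* B via units): (X,E).
S: inherits non-unit rules of {S} → LE | SXX | dd.
E: inherits non-unit rules of {E} → XS | d.
L: inherits non-unit rules of {L} → SX | dd.
X: inherits non-unit rules of {E, X} → XS | aL | d | dd.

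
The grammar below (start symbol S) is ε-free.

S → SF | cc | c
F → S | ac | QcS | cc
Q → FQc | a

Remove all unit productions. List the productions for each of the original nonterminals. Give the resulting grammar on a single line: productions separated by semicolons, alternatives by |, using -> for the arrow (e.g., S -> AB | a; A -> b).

Unit productions: F->S.
Unit pairs (A ⇒* B via units): (F,S).
S: inherits non-unit rules of {S} → SF | c | cc.
F: inherits non-unit rules of {F, S} → QcS | SF | ac | c | cc.
Q: inherits non-unit rules of {Q} → FQc | a.

S -> c | SF | cc; F -> c | SF | ac | cc | QcS; Q -> a | FQc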